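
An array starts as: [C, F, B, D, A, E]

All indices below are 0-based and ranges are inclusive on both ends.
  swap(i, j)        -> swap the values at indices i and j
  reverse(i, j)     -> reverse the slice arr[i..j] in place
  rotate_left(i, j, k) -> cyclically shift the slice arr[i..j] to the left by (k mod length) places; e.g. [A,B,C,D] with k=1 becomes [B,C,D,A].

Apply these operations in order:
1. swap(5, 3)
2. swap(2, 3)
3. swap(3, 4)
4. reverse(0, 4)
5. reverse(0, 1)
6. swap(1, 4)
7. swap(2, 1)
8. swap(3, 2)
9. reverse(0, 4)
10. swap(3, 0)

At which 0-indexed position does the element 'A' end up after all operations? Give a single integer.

Answer: 4

Derivation:
After 1 (swap(5, 3)): [C, F, B, E, A, D]
After 2 (swap(2, 3)): [C, F, E, B, A, D]
After 3 (swap(3, 4)): [C, F, E, A, B, D]
After 4 (reverse(0, 4)): [B, A, E, F, C, D]
After 5 (reverse(0, 1)): [A, B, E, F, C, D]
After 6 (swap(1, 4)): [A, C, E, F, B, D]
After 7 (swap(2, 1)): [A, E, C, F, B, D]
After 8 (swap(3, 2)): [A, E, F, C, B, D]
After 9 (reverse(0, 4)): [B, C, F, E, A, D]
After 10 (swap(3, 0)): [E, C, F, B, A, D]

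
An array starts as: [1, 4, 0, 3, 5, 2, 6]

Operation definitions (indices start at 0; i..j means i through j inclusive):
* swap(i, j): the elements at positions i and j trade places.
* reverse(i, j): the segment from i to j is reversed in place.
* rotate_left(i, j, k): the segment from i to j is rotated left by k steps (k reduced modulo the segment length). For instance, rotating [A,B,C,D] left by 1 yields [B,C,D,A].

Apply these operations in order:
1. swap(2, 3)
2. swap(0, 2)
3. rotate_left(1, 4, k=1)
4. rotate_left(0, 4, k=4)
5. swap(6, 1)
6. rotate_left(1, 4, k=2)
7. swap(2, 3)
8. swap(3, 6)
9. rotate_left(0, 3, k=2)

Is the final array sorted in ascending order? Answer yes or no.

After 1 (swap(2, 3)): [1, 4, 3, 0, 5, 2, 6]
After 2 (swap(0, 2)): [3, 4, 1, 0, 5, 2, 6]
After 3 (rotate_left(1, 4, k=1)): [3, 1, 0, 5, 4, 2, 6]
After 4 (rotate_left(0, 4, k=4)): [4, 3, 1, 0, 5, 2, 6]
After 5 (swap(6, 1)): [4, 6, 1, 0, 5, 2, 3]
After 6 (rotate_left(1, 4, k=2)): [4, 0, 5, 6, 1, 2, 3]
After 7 (swap(2, 3)): [4, 0, 6, 5, 1, 2, 3]
After 8 (swap(3, 6)): [4, 0, 6, 3, 1, 2, 5]
After 9 (rotate_left(0, 3, k=2)): [6, 3, 4, 0, 1, 2, 5]

Answer: no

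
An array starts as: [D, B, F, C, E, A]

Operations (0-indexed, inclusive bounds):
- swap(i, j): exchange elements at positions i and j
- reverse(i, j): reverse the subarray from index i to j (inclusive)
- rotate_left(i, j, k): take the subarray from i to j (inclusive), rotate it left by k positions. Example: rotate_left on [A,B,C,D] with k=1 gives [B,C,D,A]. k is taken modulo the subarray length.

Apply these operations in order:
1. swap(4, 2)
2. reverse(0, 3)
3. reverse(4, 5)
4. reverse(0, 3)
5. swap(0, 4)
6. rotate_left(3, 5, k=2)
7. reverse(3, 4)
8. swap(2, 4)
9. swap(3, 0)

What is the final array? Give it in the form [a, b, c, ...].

Answer: [C, B, F, A, E, D]

Derivation:
After 1 (swap(4, 2)): [D, B, E, C, F, A]
After 2 (reverse(0, 3)): [C, E, B, D, F, A]
After 3 (reverse(4, 5)): [C, E, B, D, A, F]
After 4 (reverse(0, 3)): [D, B, E, C, A, F]
After 5 (swap(0, 4)): [A, B, E, C, D, F]
After 6 (rotate_left(3, 5, k=2)): [A, B, E, F, C, D]
After 7 (reverse(3, 4)): [A, B, E, C, F, D]
After 8 (swap(2, 4)): [A, B, F, C, E, D]
After 9 (swap(3, 0)): [C, B, F, A, E, D]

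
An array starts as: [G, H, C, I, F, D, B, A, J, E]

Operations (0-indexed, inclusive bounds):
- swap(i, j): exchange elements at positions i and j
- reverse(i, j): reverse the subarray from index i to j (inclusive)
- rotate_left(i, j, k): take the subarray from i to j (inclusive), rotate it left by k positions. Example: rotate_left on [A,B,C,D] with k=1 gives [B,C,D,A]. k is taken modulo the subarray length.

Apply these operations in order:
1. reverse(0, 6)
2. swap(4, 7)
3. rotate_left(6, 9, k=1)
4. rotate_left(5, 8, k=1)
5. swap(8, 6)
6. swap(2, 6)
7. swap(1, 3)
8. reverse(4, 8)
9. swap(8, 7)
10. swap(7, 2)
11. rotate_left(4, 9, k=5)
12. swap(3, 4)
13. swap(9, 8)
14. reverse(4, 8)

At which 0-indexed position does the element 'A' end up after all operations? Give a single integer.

After 1 (reverse(0, 6)): [B, D, F, I, C, H, G, A, J, E]
After 2 (swap(4, 7)): [B, D, F, I, A, H, G, C, J, E]
After 3 (rotate_left(6, 9, k=1)): [B, D, F, I, A, H, C, J, E, G]
After 4 (rotate_left(5, 8, k=1)): [B, D, F, I, A, C, J, E, H, G]
After 5 (swap(8, 6)): [B, D, F, I, A, C, H, E, J, G]
After 6 (swap(2, 6)): [B, D, H, I, A, C, F, E, J, G]
After 7 (swap(1, 3)): [B, I, H, D, A, C, F, E, J, G]
After 8 (reverse(4, 8)): [B, I, H, D, J, E, F, C, A, G]
After 9 (swap(8, 7)): [B, I, H, D, J, E, F, A, C, G]
After 10 (swap(7, 2)): [B, I, A, D, J, E, F, H, C, G]
After 11 (rotate_left(4, 9, k=5)): [B, I, A, D, G, J, E, F, H, C]
After 12 (swap(3, 4)): [B, I, A, G, D, J, E, F, H, C]
After 13 (swap(9, 8)): [B, I, A, G, D, J, E, F, C, H]
After 14 (reverse(4, 8)): [B, I, A, G, C, F, E, J, D, H]

Answer: 2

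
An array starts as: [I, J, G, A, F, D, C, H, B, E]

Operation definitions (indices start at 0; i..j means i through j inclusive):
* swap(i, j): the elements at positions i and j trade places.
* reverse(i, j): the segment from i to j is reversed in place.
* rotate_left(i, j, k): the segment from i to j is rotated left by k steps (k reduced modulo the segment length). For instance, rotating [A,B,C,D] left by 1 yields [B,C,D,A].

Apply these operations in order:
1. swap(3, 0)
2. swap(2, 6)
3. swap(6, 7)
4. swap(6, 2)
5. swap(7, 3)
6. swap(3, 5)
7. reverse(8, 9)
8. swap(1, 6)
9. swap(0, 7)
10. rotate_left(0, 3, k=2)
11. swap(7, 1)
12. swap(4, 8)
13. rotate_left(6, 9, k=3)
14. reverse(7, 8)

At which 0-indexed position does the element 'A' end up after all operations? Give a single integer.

Answer: 1

Derivation:
After 1 (swap(3, 0)): [A, J, G, I, F, D, C, H, B, E]
After 2 (swap(2, 6)): [A, J, C, I, F, D, G, H, B, E]
After 3 (swap(6, 7)): [A, J, C, I, F, D, H, G, B, E]
After 4 (swap(6, 2)): [A, J, H, I, F, D, C, G, B, E]
After 5 (swap(7, 3)): [A, J, H, G, F, D, C, I, B, E]
After 6 (swap(3, 5)): [A, J, H, D, F, G, C, I, B, E]
After 7 (reverse(8, 9)): [A, J, H, D, F, G, C, I, E, B]
After 8 (swap(1, 6)): [A, C, H, D, F, G, J, I, E, B]
After 9 (swap(0, 7)): [I, C, H, D, F, G, J, A, E, B]
After 10 (rotate_left(0, 3, k=2)): [H, D, I, C, F, G, J, A, E, B]
After 11 (swap(7, 1)): [H, A, I, C, F, G, J, D, E, B]
After 12 (swap(4, 8)): [H, A, I, C, E, G, J, D, F, B]
After 13 (rotate_left(6, 9, k=3)): [H, A, I, C, E, G, B, J, D, F]
After 14 (reverse(7, 8)): [H, A, I, C, E, G, B, D, J, F]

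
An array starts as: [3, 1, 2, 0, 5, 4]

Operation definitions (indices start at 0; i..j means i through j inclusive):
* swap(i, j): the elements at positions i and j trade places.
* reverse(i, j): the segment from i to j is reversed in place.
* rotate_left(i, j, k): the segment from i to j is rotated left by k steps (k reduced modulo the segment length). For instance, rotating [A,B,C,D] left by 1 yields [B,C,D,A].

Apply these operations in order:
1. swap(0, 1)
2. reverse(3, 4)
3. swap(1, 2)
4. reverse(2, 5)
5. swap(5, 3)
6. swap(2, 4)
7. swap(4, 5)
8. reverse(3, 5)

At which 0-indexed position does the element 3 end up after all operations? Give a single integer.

After 1 (swap(0, 1)): [1, 3, 2, 0, 5, 4]
After 2 (reverse(3, 4)): [1, 3, 2, 5, 0, 4]
After 3 (swap(1, 2)): [1, 2, 3, 5, 0, 4]
After 4 (reverse(2, 5)): [1, 2, 4, 0, 5, 3]
After 5 (swap(5, 3)): [1, 2, 4, 3, 5, 0]
After 6 (swap(2, 4)): [1, 2, 5, 3, 4, 0]
After 7 (swap(4, 5)): [1, 2, 5, 3, 0, 4]
After 8 (reverse(3, 5)): [1, 2, 5, 4, 0, 3]

Answer: 5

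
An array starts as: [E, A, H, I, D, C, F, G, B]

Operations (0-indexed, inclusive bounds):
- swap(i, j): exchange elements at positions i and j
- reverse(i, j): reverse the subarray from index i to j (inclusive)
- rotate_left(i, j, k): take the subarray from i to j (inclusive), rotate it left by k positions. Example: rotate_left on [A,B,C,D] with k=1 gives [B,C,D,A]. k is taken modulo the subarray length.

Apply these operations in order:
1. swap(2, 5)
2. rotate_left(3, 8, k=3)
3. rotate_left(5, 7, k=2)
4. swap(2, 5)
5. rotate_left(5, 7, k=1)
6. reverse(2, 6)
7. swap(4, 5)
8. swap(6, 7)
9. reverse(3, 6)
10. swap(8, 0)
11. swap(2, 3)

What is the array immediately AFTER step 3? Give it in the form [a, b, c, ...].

After 1 (swap(2, 5)): [E, A, C, I, D, H, F, G, B]
After 2 (rotate_left(3, 8, k=3)): [E, A, C, F, G, B, I, D, H]
After 3 (rotate_left(5, 7, k=2)): [E, A, C, F, G, D, B, I, H]

Answer: [E, A, C, F, G, D, B, I, H]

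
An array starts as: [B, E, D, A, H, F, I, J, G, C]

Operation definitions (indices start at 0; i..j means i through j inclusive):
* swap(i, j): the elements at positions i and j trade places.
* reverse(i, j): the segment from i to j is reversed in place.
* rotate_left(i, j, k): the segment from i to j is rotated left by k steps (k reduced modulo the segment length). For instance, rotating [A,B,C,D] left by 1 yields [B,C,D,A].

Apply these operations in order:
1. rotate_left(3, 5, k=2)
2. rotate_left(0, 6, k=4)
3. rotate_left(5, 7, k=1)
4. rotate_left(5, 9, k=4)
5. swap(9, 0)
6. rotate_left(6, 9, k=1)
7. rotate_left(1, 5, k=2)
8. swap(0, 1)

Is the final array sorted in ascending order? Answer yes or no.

After 1 (rotate_left(3, 5, k=2)): [B, E, D, F, A, H, I, J, G, C]
After 2 (rotate_left(0, 6, k=4)): [A, H, I, B, E, D, F, J, G, C]
After 3 (rotate_left(5, 7, k=1)): [A, H, I, B, E, F, J, D, G, C]
After 4 (rotate_left(5, 9, k=4)): [A, H, I, B, E, C, F, J, D, G]
After 5 (swap(9, 0)): [G, H, I, B, E, C, F, J, D, A]
After 6 (rotate_left(6, 9, k=1)): [G, H, I, B, E, C, J, D, A, F]
After 7 (rotate_left(1, 5, k=2)): [G, B, E, C, H, I, J, D, A, F]
After 8 (swap(0, 1)): [B, G, E, C, H, I, J, D, A, F]

Answer: no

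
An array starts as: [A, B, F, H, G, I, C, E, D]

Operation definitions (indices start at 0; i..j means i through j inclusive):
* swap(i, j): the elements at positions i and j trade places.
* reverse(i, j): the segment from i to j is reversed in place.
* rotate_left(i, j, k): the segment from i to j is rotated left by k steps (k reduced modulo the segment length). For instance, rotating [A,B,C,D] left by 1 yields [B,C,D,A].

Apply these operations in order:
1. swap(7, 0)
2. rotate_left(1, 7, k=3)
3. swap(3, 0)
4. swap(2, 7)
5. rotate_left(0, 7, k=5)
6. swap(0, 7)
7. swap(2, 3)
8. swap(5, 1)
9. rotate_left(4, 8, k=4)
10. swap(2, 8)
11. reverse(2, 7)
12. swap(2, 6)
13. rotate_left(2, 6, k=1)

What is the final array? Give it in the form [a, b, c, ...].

After 1 (swap(7, 0)): [E, B, F, H, G, I, C, A, D]
After 2 (rotate_left(1, 7, k=3)): [E, G, I, C, A, B, F, H, D]
After 3 (swap(3, 0)): [C, G, I, E, A, B, F, H, D]
After 4 (swap(2, 7)): [C, G, H, E, A, B, F, I, D]
After 5 (rotate_left(0, 7, k=5)): [B, F, I, C, G, H, E, A, D]
After 6 (swap(0, 7)): [A, F, I, C, G, H, E, B, D]
After 7 (swap(2, 3)): [A, F, C, I, G, H, E, B, D]
After 8 (swap(5, 1)): [A, H, C, I, G, F, E, B, D]
After 9 (rotate_left(4, 8, k=4)): [A, H, C, I, D, G, F, E, B]
After 10 (swap(2, 8)): [A, H, B, I, D, G, F, E, C]
After 11 (reverse(2, 7)): [A, H, E, F, G, D, I, B, C]
After 12 (swap(2, 6)): [A, H, I, F, G, D, E, B, C]
After 13 (rotate_left(2, 6, k=1)): [A, H, F, G, D, E, I, B, C]

Answer: [A, H, F, G, D, E, I, B, C]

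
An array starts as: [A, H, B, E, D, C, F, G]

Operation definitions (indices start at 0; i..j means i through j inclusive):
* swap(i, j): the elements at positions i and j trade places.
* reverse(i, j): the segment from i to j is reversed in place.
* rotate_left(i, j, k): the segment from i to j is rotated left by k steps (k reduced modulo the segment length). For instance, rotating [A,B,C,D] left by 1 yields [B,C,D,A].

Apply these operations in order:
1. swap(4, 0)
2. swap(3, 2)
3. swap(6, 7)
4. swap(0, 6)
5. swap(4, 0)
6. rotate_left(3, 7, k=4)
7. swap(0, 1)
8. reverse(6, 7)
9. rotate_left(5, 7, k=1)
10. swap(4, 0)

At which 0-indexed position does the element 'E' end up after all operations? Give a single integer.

After 1 (swap(4, 0)): [D, H, B, E, A, C, F, G]
After 2 (swap(3, 2)): [D, H, E, B, A, C, F, G]
After 3 (swap(6, 7)): [D, H, E, B, A, C, G, F]
After 4 (swap(0, 6)): [G, H, E, B, A, C, D, F]
After 5 (swap(4, 0)): [A, H, E, B, G, C, D, F]
After 6 (rotate_left(3, 7, k=4)): [A, H, E, F, B, G, C, D]
After 7 (swap(0, 1)): [H, A, E, F, B, G, C, D]
After 8 (reverse(6, 7)): [H, A, E, F, B, G, D, C]
After 9 (rotate_left(5, 7, k=1)): [H, A, E, F, B, D, C, G]
After 10 (swap(4, 0)): [B, A, E, F, H, D, C, G]

Answer: 2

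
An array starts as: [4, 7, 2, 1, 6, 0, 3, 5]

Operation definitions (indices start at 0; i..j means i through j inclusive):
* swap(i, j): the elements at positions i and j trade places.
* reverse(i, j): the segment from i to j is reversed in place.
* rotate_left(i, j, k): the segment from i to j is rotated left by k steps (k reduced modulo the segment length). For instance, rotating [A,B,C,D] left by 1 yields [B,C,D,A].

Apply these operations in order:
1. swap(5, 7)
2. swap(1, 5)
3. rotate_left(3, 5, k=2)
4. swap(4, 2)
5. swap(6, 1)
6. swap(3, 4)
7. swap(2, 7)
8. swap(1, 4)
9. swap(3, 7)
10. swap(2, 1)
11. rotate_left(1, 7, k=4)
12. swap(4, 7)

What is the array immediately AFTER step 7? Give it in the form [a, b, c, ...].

Answer: [4, 3, 0, 2, 7, 6, 5, 1]

Derivation:
After 1 (swap(5, 7)): [4, 7, 2, 1, 6, 5, 3, 0]
After 2 (swap(1, 5)): [4, 5, 2, 1, 6, 7, 3, 0]
After 3 (rotate_left(3, 5, k=2)): [4, 5, 2, 7, 1, 6, 3, 0]
After 4 (swap(4, 2)): [4, 5, 1, 7, 2, 6, 3, 0]
After 5 (swap(6, 1)): [4, 3, 1, 7, 2, 6, 5, 0]
After 6 (swap(3, 4)): [4, 3, 1, 2, 7, 6, 5, 0]
After 7 (swap(2, 7)): [4, 3, 0, 2, 7, 6, 5, 1]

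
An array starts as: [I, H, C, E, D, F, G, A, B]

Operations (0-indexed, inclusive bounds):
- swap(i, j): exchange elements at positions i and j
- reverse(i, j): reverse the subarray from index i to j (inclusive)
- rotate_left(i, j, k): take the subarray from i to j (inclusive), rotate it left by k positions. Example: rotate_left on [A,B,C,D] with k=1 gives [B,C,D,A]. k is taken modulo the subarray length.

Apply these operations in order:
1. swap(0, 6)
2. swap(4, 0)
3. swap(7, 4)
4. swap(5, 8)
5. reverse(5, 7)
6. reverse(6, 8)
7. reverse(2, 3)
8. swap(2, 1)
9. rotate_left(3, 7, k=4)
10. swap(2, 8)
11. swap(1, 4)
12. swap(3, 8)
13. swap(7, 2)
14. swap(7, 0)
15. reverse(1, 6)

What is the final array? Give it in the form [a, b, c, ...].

After 1 (swap(0, 6)): [G, H, C, E, D, F, I, A, B]
After 2 (swap(4, 0)): [D, H, C, E, G, F, I, A, B]
After 3 (swap(7, 4)): [D, H, C, E, A, F, I, G, B]
After 4 (swap(5, 8)): [D, H, C, E, A, B, I, G, F]
After 5 (reverse(5, 7)): [D, H, C, E, A, G, I, B, F]
After 6 (reverse(6, 8)): [D, H, C, E, A, G, F, B, I]
After 7 (reverse(2, 3)): [D, H, E, C, A, G, F, B, I]
After 8 (swap(2, 1)): [D, E, H, C, A, G, F, B, I]
After 9 (rotate_left(3, 7, k=4)): [D, E, H, B, C, A, G, F, I]
After 10 (swap(2, 8)): [D, E, I, B, C, A, G, F, H]
After 11 (swap(1, 4)): [D, C, I, B, E, A, G, F, H]
After 12 (swap(3, 8)): [D, C, I, H, E, A, G, F, B]
After 13 (swap(7, 2)): [D, C, F, H, E, A, G, I, B]
After 14 (swap(7, 0)): [I, C, F, H, E, A, G, D, B]
After 15 (reverse(1, 6)): [I, G, A, E, H, F, C, D, B]

Answer: [I, G, A, E, H, F, C, D, B]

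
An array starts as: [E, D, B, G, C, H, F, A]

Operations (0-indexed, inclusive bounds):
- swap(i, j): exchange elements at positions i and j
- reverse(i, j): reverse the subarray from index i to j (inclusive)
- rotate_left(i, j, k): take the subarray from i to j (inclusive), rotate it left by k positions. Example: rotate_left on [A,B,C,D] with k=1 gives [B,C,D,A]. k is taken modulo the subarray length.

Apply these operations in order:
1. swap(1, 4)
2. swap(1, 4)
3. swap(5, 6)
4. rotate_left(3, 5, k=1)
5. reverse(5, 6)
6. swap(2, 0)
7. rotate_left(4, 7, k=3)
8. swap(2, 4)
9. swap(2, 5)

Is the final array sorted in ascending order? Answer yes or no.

After 1 (swap(1, 4)): [E, C, B, G, D, H, F, A]
After 2 (swap(1, 4)): [E, D, B, G, C, H, F, A]
After 3 (swap(5, 6)): [E, D, B, G, C, F, H, A]
After 4 (rotate_left(3, 5, k=1)): [E, D, B, C, F, G, H, A]
After 5 (reverse(5, 6)): [E, D, B, C, F, H, G, A]
After 6 (swap(2, 0)): [B, D, E, C, F, H, G, A]
After 7 (rotate_left(4, 7, k=3)): [B, D, E, C, A, F, H, G]
After 8 (swap(2, 4)): [B, D, A, C, E, F, H, G]
After 9 (swap(2, 5)): [B, D, F, C, E, A, H, G]

Answer: no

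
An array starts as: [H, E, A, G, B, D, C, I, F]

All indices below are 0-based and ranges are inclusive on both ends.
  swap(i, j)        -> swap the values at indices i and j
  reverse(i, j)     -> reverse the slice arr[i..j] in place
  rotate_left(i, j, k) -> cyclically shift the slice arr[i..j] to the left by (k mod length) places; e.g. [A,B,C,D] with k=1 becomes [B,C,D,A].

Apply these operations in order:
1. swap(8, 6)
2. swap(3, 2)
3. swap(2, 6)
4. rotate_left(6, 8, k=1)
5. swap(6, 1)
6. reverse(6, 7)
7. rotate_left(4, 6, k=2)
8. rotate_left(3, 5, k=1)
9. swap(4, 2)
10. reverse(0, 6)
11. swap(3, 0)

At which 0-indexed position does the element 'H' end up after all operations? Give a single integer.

Answer: 6

Derivation:
After 1 (swap(8, 6)): [H, E, A, G, B, D, F, I, C]
After 2 (swap(3, 2)): [H, E, G, A, B, D, F, I, C]
After 3 (swap(2, 6)): [H, E, F, A, B, D, G, I, C]
After 4 (rotate_left(6, 8, k=1)): [H, E, F, A, B, D, I, C, G]
After 5 (swap(6, 1)): [H, I, F, A, B, D, E, C, G]
After 6 (reverse(6, 7)): [H, I, F, A, B, D, C, E, G]
After 7 (rotate_left(4, 6, k=2)): [H, I, F, A, C, B, D, E, G]
After 8 (rotate_left(3, 5, k=1)): [H, I, F, C, B, A, D, E, G]
After 9 (swap(4, 2)): [H, I, B, C, F, A, D, E, G]
After 10 (reverse(0, 6)): [D, A, F, C, B, I, H, E, G]
After 11 (swap(3, 0)): [C, A, F, D, B, I, H, E, G]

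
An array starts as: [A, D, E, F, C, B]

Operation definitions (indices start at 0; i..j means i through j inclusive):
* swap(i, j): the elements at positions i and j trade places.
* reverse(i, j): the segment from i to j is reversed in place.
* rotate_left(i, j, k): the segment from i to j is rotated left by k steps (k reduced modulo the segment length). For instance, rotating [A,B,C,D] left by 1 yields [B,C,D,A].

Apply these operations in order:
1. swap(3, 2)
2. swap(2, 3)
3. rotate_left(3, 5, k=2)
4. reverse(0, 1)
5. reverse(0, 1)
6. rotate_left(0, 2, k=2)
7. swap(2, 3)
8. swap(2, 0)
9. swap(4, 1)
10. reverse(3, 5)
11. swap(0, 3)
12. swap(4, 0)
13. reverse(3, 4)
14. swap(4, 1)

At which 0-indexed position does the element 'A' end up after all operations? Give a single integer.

After 1 (swap(3, 2)): [A, D, F, E, C, B]
After 2 (swap(2, 3)): [A, D, E, F, C, B]
After 3 (rotate_left(3, 5, k=2)): [A, D, E, B, F, C]
After 4 (reverse(0, 1)): [D, A, E, B, F, C]
After 5 (reverse(0, 1)): [A, D, E, B, F, C]
After 6 (rotate_left(0, 2, k=2)): [E, A, D, B, F, C]
After 7 (swap(2, 3)): [E, A, B, D, F, C]
After 8 (swap(2, 0)): [B, A, E, D, F, C]
After 9 (swap(4, 1)): [B, F, E, D, A, C]
After 10 (reverse(3, 5)): [B, F, E, C, A, D]
After 11 (swap(0, 3)): [C, F, E, B, A, D]
After 12 (swap(4, 0)): [A, F, E, B, C, D]
After 13 (reverse(3, 4)): [A, F, E, C, B, D]
After 14 (swap(4, 1)): [A, B, E, C, F, D]

Answer: 0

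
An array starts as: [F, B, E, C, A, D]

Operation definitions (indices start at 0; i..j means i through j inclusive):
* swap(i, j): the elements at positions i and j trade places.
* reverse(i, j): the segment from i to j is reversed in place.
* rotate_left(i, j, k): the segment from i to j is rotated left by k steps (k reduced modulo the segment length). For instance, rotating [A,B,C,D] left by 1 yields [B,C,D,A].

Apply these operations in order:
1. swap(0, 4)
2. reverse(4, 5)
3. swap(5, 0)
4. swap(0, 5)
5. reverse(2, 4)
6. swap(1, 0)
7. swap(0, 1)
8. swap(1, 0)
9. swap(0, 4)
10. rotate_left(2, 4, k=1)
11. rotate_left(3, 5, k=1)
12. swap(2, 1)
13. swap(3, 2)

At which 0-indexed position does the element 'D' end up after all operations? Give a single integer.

After 1 (swap(0, 4)): [A, B, E, C, F, D]
After 2 (reverse(4, 5)): [A, B, E, C, D, F]
After 3 (swap(5, 0)): [F, B, E, C, D, A]
After 4 (swap(0, 5)): [A, B, E, C, D, F]
After 5 (reverse(2, 4)): [A, B, D, C, E, F]
After 6 (swap(1, 0)): [B, A, D, C, E, F]
After 7 (swap(0, 1)): [A, B, D, C, E, F]
After 8 (swap(1, 0)): [B, A, D, C, E, F]
After 9 (swap(0, 4)): [E, A, D, C, B, F]
After 10 (rotate_left(2, 4, k=1)): [E, A, C, B, D, F]
After 11 (rotate_left(3, 5, k=1)): [E, A, C, D, F, B]
After 12 (swap(2, 1)): [E, C, A, D, F, B]
After 13 (swap(3, 2)): [E, C, D, A, F, B]

Answer: 2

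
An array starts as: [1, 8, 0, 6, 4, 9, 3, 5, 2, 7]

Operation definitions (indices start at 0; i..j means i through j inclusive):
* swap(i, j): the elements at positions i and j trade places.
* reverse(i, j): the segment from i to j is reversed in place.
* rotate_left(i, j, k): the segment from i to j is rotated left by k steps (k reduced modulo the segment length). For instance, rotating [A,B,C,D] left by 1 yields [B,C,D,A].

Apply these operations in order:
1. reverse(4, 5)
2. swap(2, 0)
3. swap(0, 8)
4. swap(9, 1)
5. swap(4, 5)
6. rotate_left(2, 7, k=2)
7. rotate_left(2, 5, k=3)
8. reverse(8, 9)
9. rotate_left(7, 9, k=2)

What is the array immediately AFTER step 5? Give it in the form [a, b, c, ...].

After 1 (reverse(4, 5)): [1, 8, 0, 6, 9, 4, 3, 5, 2, 7]
After 2 (swap(2, 0)): [0, 8, 1, 6, 9, 4, 3, 5, 2, 7]
After 3 (swap(0, 8)): [2, 8, 1, 6, 9, 4, 3, 5, 0, 7]
After 4 (swap(9, 1)): [2, 7, 1, 6, 9, 4, 3, 5, 0, 8]
After 5 (swap(4, 5)): [2, 7, 1, 6, 4, 9, 3, 5, 0, 8]

Answer: [2, 7, 1, 6, 4, 9, 3, 5, 0, 8]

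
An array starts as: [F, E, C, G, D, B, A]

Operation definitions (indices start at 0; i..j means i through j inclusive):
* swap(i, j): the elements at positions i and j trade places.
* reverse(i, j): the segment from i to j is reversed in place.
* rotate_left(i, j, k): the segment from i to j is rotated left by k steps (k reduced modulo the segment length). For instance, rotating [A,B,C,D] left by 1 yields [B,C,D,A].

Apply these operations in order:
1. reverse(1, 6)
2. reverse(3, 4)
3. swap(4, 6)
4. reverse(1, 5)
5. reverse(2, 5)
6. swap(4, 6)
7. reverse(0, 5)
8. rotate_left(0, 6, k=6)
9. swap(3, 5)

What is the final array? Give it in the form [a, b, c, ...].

Answer: [G, E, D, C, A, B, F]

Derivation:
After 1 (reverse(1, 6)): [F, A, B, D, G, C, E]
After 2 (reverse(3, 4)): [F, A, B, G, D, C, E]
After 3 (swap(4, 6)): [F, A, B, G, E, C, D]
After 4 (reverse(1, 5)): [F, C, E, G, B, A, D]
After 5 (reverse(2, 5)): [F, C, A, B, G, E, D]
After 6 (swap(4, 6)): [F, C, A, B, D, E, G]
After 7 (reverse(0, 5)): [E, D, B, A, C, F, G]
After 8 (rotate_left(0, 6, k=6)): [G, E, D, B, A, C, F]
After 9 (swap(3, 5)): [G, E, D, C, A, B, F]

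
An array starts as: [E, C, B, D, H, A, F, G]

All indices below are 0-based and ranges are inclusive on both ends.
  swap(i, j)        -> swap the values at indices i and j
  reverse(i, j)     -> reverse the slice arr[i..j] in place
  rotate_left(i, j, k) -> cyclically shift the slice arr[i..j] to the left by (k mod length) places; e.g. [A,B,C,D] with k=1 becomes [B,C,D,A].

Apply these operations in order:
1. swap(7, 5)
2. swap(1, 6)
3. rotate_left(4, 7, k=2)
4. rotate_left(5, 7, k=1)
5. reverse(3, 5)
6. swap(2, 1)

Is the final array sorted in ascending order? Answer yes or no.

Answer: no

Derivation:
After 1 (swap(7, 5)): [E, C, B, D, H, G, F, A]
After 2 (swap(1, 6)): [E, F, B, D, H, G, C, A]
After 3 (rotate_left(4, 7, k=2)): [E, F, B, D, C, A, H, G]
After 4 (rotate_left(5, 7, k=1)): [E, F, B, D, C, H, G, A]
After 5 (reverse(3, 5)): [E, F, B, H, C, D, G, A]
After 6 (swap(2, 1)): [E, B, F, H, C, D, G, A]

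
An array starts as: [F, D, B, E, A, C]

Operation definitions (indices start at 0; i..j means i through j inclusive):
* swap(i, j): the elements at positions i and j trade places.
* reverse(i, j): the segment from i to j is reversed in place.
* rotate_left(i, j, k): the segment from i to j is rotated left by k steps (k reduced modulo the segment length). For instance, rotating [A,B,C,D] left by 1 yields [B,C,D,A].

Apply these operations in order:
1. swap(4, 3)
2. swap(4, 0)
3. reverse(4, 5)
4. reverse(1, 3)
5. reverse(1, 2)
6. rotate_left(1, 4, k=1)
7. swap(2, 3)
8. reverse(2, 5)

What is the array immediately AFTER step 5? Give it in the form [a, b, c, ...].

Answer: [E, B, A, D, C, F]

Derivation:
After 1 (swap(4, 3)): [F, D, B, A, E, C]
After 2 (swap(4, 0)): [E, D, B, A, F, C]
After 3 (reverse(4, 5)): [E, D, B, A, C, F]
After 4 (reverse(1, 3)): [E, A, B, D, C, F]
After 5 (reverse(1, 2)): [E, B, A, D, C, F]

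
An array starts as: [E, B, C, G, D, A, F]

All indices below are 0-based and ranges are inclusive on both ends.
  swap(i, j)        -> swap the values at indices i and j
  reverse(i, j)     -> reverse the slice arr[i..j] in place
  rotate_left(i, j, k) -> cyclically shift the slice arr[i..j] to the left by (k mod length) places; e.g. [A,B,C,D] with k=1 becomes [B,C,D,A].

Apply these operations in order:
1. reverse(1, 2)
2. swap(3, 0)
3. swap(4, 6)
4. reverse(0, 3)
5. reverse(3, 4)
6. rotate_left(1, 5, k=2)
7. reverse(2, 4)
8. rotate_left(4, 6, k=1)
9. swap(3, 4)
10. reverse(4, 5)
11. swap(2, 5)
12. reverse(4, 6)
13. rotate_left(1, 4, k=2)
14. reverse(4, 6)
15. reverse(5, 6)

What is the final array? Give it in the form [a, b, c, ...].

After 1 (reverse(1, 2)): [E, C, B, G, D, A, F]
After 2 (swap(3, 0)): [G, C, B, E, D, A, F]
After 3 (swap(4, 6)): [G, C, B, E, F, A, D]
After 4 (reverse(0, 3)): [E, B, C, G, F, A, D]
After 5 (reverse(3, 4)): [E, B, C, F, G, A, D]
After 6 (rotate_left(1, 5, k=2)): [E, F, G, A, B, C, D]
After 7 (reverse(2, 4)): [E, F, B, A, G, C, D]
After 8 (rotate_left(4, 6, k=1)): [E, F, B, A, C, D, G]
After 9 (swap(3, 4)): [E, F, B, C, A, D, G]
After 10 (reverse(4, 5)): [E, F, B, C, D, A, G]
After 11 (swap(2, 5)): [E, F, A, C, D, B, G]
After 12 (reverse(4, 6)): [E, F, A, C, G, B, D]
After 13 (rotate_left(1, 4, k=2)): [E, C, G, F, A, B, D]
After 14 (reverse(4, 6)): [E, C, G, F, D, B, A]
After 15 (reverse(5, 6)): [E, C, G, F, D, A, B]

Answer: [E, C, G, F, D, A, B]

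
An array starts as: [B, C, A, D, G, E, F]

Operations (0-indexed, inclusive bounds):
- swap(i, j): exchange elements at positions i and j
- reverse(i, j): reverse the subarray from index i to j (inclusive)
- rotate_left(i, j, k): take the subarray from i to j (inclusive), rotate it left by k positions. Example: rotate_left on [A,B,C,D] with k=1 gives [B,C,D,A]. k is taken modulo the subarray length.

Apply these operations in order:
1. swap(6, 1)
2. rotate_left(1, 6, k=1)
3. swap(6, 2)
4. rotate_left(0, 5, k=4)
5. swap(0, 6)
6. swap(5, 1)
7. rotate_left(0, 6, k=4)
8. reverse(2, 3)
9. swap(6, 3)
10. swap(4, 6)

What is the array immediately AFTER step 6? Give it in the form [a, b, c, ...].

After 1 (swap(6, 1)): [B, F, A, D, G, E, C]
After 2 (rotate_left(1, 6, k=1)): [B, A, D, G, E, C, F]
After 3 (swap(6, 2)): [B, A, F, G, E, C, D]
After 4 (rotate_left(0, 5, k=4)): [E, C, B, A, F, G, D]
After 5 (swap(0, 6)): [D, C, B, A, F, G, E]
After 6 (swap(5, 1)): [D, G, B, A, F, C, E]

Answer: [D, G, B, A, F, C, E]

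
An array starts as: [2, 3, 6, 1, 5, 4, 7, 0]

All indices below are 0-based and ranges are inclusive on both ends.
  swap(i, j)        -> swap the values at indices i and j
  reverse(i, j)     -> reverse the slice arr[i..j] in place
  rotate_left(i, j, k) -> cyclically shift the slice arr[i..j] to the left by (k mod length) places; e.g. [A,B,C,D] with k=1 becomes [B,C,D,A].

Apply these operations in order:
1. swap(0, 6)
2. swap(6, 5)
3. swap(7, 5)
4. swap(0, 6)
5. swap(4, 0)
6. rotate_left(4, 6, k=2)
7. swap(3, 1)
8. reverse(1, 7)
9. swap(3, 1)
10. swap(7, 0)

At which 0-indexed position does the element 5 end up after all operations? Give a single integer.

Answer: 7

Derivation:
After 1 (swap(0, 6)): [7, 3, 6, 1, 5, 4, 2, 0]
After 2 (swap(6, 5)): [7, 3, 6, 1, 5, 2, 4, 0]
After 3 (swap(7, 5)): [7, 3, 6, 1, 5, 0, 4, 2]
After 4 (swap(0, 6)): [4, 3, 6, 1, 5, 0, 7, 2]
After 5 (swap(4, 0)): [5, 3, 6, 1, 4, 0, 7, 2]
After 6 (rotate_left(4, 6, k=2)): [5, 3, 6, 1, 7, 4, 0, 2]
After 7 (swap(3, 1)): [5, 1, 6, 3, 7, 4, 0, 2]
After 8 (reverse(1, 7)): [5, 2, 0, 4, 7, 3, 6, 1]
After 9 (swap(3, 1)): [5, 4, 0, 2, 7, 3, 6, 1]
After 10 (swap(7, 0)): [1, 4, 0, 2, 7, 3, 6, 5]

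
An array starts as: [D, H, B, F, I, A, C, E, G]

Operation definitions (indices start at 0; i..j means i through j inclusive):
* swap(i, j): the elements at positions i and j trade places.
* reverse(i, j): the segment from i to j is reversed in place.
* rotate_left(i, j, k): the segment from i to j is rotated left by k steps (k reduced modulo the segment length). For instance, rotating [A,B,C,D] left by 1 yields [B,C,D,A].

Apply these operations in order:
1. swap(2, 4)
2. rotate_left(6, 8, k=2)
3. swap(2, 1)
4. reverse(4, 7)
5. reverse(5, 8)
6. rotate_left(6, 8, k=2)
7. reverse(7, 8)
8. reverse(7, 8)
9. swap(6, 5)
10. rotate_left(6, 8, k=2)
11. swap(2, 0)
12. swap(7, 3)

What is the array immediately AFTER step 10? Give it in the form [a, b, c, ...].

After 1 (swap(2, 4)): [D, H, I, F, B, A, C, E, G]
After 2 (rotate_left(6, 8, k=2)): [D, H, I, F, B, A, G, C, E]
After 3 (swap(2, 1)): [D, I, H, F, B, A, G, C, E]
After 4 (reverse(4, 7)): [D, I, H, F, C, G, A, B, E]
After 5 (reverse(5, 8)): [D, I, H, F, C, E, B, A, G]
After 6 (rotate_left(6, 8, k=2)): [D, I, H, F, C, E, G, B, A]
After 7 (reverse(7, 8)): [D, I, H, F, C, E, G, A, B]
After 8 (reverse(7, 8)): [D, I, H, F, C, E, G, B, A]
After 9 (swap(6, 5)): [D, I, H, F, C, G, E, B, A]
After 10 (rotate_left(6, 8, k=2)): [D, I, H, F, C, G, A, E, B]

Answer: [D, I, H, F, C, G, A, E, B]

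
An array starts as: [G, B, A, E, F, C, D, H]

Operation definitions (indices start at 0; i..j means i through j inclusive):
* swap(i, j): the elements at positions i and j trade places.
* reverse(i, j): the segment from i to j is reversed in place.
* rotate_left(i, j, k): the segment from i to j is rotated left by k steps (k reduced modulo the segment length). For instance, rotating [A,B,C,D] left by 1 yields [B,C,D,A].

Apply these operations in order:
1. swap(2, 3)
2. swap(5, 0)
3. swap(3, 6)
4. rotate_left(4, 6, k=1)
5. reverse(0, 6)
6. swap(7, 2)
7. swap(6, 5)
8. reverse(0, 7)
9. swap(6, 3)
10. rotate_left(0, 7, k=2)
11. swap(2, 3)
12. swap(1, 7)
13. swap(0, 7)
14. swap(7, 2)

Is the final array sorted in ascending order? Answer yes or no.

After 1 (swap(2, 3)): [G, B, E, A, F, C, D, H]
After 2 (swap(5, 0)): [C, B, E, A, F, G, D, H]
After 3 (swap(3, 6)): [C, B, E, D, F, G, A, H]
After 4 (rotate_left(4, 6, k=1)): [C, B, E, D, G, A, F, H]
After 5 (reverse(0, 6)): [F, A, G, D, E, B, C, H]
After 6 (swap(7, 2)): [F, A, H, D, E, B, C, G]
After 7 (swap(6, 5)): [F, A, H, D, E, C, B, G]
After 8 (reverse(0, 7)): [G, B, C, E, D, H, A, F]
After 9 (swap(6, 3)): [G, B, C, A, D, H, E, F]
After 10 (rotate_left(0, 7, k=2)): [C, A, D, H, E, F, G, B]
After 11 (swap(2, 3)): [C, A, H, D, E, F, G, B]
After 12 (swap(1, 7)): [C, B, H, D, E, F, G, A]
After 13 (swap(0, 7)): [A, B, H, D, E, F, G, C]
After 14 (swap(7, 2)): [A, B, C, D, E, F, G, H]

Answer: yes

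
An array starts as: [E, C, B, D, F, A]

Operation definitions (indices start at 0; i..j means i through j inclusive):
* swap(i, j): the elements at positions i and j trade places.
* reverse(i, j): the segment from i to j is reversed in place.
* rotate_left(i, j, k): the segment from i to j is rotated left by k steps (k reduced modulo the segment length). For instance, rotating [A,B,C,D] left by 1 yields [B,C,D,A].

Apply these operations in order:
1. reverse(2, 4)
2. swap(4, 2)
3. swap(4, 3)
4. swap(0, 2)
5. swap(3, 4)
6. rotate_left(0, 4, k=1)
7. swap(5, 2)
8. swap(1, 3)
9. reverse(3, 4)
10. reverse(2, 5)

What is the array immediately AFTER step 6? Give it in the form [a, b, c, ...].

Answer: [C, E, D, F, B, A]

Derivation:
After 1 (reverse(2, 4)): [E, C, F, D, B, A]
After 2 (swap(4, 2)): [E, C, B, D, F, A]
After 3 (swap(4, 3)): [E, C, B, F, D, A]
After 4 (swap(0, 2)): [B, C, E, F, D, A]
After 5 (swap(3, 4)): [B, C, E, D, F, A]
After 6 (rotate_left(0, 4, k=1)): [C, E, D, F, B, A]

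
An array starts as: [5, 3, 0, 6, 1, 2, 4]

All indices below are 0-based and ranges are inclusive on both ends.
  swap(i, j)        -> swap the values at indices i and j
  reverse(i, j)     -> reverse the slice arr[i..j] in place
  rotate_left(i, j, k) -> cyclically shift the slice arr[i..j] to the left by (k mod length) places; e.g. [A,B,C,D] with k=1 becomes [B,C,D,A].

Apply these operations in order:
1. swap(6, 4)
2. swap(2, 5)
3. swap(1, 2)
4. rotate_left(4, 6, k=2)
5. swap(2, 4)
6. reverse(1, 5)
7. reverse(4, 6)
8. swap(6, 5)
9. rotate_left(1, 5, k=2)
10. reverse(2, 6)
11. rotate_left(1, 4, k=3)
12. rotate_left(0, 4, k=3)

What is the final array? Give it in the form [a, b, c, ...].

After 1 (swap(6, 4)): [5, 3, 0, 6, 4, 2, 1]
After 2 (swap(2, 5)): [5, 3, 2, 6, 4, 0, 1]
After 3 (swap(1, 2)): [5, 2, 3, 6, 4, 0, 1]
After 4 (rotate_left(4, 6, k=2)): [5, 2, 3, 6, 1, 4, 0]
After 5 (swap(2, 4)): [5, 2, 1, 6, 3, 4, 0]
After 6 (reverse(1, 5)): [5, 4, 3, 6, 1, 2, 0]
After 7 (reverse(4, 6)): [5, 4, 3, 6, 0, 2, 1]
After 8 (swap(6, 5)): [5, 4, 3, 6, 0, 1, 2]
After 9 (rotate_left(1, 5, k=2)): [5, 6, 0, 1, 4, 3, 2]
After 10 (reverse(2, 6)): [5, 6, 2, 3, 4, 1, 0]
After 11 (rotate_left(1, 4, k=3)): [5, 4, 6, 2, 3, 1, 0]
After 12 (rotate_left(0, 4, k=3)): [2, 3, 5, 4, 6, 1, 0]

Answer: [2, 3, 5, 4, 6, 1, 0]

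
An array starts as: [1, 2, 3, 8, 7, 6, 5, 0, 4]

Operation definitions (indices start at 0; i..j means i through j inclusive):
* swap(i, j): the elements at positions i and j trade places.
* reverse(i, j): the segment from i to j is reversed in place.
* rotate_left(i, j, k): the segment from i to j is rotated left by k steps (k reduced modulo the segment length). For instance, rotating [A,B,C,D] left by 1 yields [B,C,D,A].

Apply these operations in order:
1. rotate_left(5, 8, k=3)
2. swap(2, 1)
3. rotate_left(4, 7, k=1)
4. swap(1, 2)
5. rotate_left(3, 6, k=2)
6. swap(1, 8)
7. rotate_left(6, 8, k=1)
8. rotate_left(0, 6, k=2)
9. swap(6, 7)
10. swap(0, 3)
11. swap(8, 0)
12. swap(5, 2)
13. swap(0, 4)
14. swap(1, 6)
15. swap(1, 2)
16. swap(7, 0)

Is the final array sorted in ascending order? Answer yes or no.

Answer: yes

Derivation:
After 1 (rotate_left(5, 8, k=3)): [1, 2, 3, 8, 7, 4, 6, 5, 0]
After 2 (swap(2, 1)): [1, 3, 2, 8, 7, 4, 6, 5, 0]
After 3 (rotate_left(4, 7, k=1)): [1, 3, 2, 8, 4, 6, 5, 7, 0]
After 4 (swap(1, 2)): [1, 2, 3, 8, 4, 6, 5, 7, 0]
After 5 (rotate_left(3, 6, k=2)): [1, 2, 3, 6, 5, 8, 4, 7, 0]
After 6 (swap(1, 8)): [1, 0, 3, 6, 5, 8, 4, 7, 2]
After 7 (rotate_left(6, 8, k=1)): [1, 0, 3, 6, 5, 8, 7, 2, 4]
After 8 (rotate_left(0, 6, k=2)): [3, 6, 5, 8, 7, 1, 0, 2, 4]
After 9 (swap(6, 7)): [3, 6, 5, 8, 7, 1, 2, 0, 4]
After 10 (swap(0, 3)): [8, 6, 5, 3, 7, 1, 2, 0, 4]
After 11 (swap(8, 0)): [4, 6, 5, 3, 7, 1, 2, 0, 8]
After 12 (swap(5, 2)): [4, 6, 1, 3, 7, 5, 2, 0, 8]
After 13 (swap(0, 4)): [7, 6, 1, 3, 4, 5, 2, 0, 8]
After 14 (swap(1, 6)): [7, 2, 1, 3, 4, 5, 6, 0, 8]
After 15 (swap(1, 2)): [7, 1, 2, 3, 4, 5, 6, 0, 8]
After 16 (swap(7, 0)): [0, 1, 2, 3, 4, 5, 6, 7, 8]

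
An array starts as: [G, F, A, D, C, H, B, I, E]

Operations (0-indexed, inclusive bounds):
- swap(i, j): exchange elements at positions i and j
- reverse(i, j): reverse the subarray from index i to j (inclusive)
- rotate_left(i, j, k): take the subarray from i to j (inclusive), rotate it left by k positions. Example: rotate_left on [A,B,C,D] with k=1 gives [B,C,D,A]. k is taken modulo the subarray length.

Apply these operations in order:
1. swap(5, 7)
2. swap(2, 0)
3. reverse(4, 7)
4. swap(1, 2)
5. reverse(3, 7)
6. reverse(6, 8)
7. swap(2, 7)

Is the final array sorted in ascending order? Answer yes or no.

Answer: no

Derivation:
After 1 (swap(5, 7)): [G, F, A, D, C, I, B, H, E]
After 2 (swap(2, 0)): [A, F, G, D, C, I, B, H, E]
After 3 (reverse(4, 7)): [A, F, G, D, H, B, I, C, E]
After 4 (swap(1, 2)): [A, G, F, D, H, B, I, C, E]
After 5 (reverse(3, 7)): [A, G, F, C, I, B, H, D, E]
After 6 (reverse(6, 8)): [A, G, F, C, I, B, E, D, H]
After 7 (swap(2, 7)): [A, G, D, C, I, B, E, F, H]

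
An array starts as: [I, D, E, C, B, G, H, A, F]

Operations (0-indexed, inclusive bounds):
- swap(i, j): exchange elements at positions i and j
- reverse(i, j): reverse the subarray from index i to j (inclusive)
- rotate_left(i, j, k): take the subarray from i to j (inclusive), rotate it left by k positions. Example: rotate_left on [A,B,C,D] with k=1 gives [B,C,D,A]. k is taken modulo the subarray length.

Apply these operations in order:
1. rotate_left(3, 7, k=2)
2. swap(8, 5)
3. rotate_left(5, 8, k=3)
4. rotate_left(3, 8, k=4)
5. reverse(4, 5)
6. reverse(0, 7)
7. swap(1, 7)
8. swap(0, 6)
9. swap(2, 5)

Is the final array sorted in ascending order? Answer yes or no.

Answer: no

Derivation:
After 1 (rotate_left(3, 7, k=2)): [I, D, E, G, H, A, C, B, F]
After 2 (swap(8, 5)): [I, D, E, G, H, F, C, B, A]
After 3 (rotate_left(5, 8, k=3)): [I, D, E, G, H, A, F, C, B]
After 4 (rotate_left(3, 8, k=4)): [I, D, E, C, B, G, H, A, F]
After 5 (reverse(4, 5)): [I, D, E, C, G, B, H, A, F]
After 6 (reverse(0, 7)): [A, H, B, G, C, E, D, I, F]
After 7 (swap(1, 7)): [A, I, B, G, C, E, D, H, F]
After 8 (swap(0, 6)): [D, I, B, G, C, E, A, H, F]
After 9 (swap(2, 5)): [D, I, E, G, C, B, A, H, F]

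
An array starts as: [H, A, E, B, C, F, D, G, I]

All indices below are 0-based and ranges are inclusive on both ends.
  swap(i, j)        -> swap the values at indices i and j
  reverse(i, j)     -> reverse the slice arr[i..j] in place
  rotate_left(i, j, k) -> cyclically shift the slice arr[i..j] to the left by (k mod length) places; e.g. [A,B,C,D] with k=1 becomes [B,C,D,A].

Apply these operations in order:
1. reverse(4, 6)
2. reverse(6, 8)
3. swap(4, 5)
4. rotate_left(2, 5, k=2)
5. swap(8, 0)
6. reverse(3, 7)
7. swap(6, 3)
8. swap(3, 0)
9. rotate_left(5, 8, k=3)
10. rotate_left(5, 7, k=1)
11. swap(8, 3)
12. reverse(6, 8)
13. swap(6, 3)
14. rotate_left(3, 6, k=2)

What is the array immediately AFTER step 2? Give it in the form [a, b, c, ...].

Answer: [H, A, E, B, D, F, I, G, C]

Derivation:
After 1 (reverse(4, 6)): [H, A, E, B, D, F, C, G, I]
After 2 (reverse(6, 8)): [H, A, E, B, D, F, I, G, C]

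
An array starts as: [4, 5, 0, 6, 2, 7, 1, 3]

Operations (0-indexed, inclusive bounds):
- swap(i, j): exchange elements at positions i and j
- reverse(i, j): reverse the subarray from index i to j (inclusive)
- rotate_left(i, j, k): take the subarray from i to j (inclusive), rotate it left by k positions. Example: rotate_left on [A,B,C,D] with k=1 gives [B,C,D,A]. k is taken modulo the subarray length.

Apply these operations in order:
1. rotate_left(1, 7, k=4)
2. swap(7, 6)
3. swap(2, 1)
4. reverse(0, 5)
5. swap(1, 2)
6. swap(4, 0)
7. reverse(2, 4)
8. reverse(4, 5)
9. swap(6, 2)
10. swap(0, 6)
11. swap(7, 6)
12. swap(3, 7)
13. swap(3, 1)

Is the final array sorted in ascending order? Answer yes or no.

After 1 (rotate_left(1, 7, k=4)): [4, 7, 1, 3, 5, 0, 6, 2]
After 2 (swap(7, 6)): [4, 7, 1, 3, 5, 0, 2, 6]
After 3 (swap(2, 1)): [4, 1, 7, 3, 5, 0, 2, 6]
After 4 (reverse(0, 5)): [0, 5, 3, 7, 1, 4, 2, 6]
After 5 (swap(1, 2)): [0, 3, 5, 7, 1, 4, 2, 6]
After 6 (swap(4, 0)): [1, 3, 5, 7, 0, 4, 2, 6]
After 7 (reverse(2, 4)): [1, 3, 0, 7, 5, 4, 2, 6]
After 8 (reverse(4, 5)): [1, 3, 0, 7, 4, 5, 2, 6]
After 9 (swap(6, 2)): [1, 3, 2, 7, 4, 5, 0, 6]
After 10 (swap(0, 6)): [0, 3, 2, 7, 4, 5, 1, 6]
After 11 (swap(7, 6)): [0, 3, 2, 7, 4, 5, 6, 1]
After 12 (swap(3, 7)): [0, 3, 2, 1, 4, 5, 6, 7]
After 13 (swap(3, 1)): [0, 1, 2, 3, 4, 5, 6, 7]

Answer: yes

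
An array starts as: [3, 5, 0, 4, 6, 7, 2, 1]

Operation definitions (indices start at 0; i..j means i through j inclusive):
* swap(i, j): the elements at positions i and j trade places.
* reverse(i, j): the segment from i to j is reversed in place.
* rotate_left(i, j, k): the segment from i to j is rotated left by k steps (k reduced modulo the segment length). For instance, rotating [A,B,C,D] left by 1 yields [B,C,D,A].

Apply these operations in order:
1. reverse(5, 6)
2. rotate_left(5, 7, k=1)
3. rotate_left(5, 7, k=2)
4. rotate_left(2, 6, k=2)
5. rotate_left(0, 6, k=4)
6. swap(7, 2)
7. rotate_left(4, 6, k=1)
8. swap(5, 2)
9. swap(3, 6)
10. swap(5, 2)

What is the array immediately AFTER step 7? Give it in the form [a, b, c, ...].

Answer: [7, 0, 1, 3, 6, 2, 5, 4]

Derivation:
After 1 (reverse(5, 6)): [3, 5, 0, 4, 6, 2, 7, 1]
After 2 (rotate_left(5, 7, k=1)): [3, 5, 0, 4, 6, 7, 1, 2]
After 3 (rotate_left(5, 7, k=2)): [3, 5, 0, 4, 6, 2, 7, 1]
After 4 (rotate_left(2, 6, k=2)): [3, 5, 6, 2, 7, 0, 4, 1]
After 5 (rotate_left(0, 6, k=4)): [7, 0, 4, 3, 5, 6, 2, 1]
After 6 (swap(7, 2)): [7, 0, 1, 3, 5, 6, 2, 4]
After 7 (rotate_left(4, 6, k=1)): [7, 0, 1, 3, 6, 2, 5, 4]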